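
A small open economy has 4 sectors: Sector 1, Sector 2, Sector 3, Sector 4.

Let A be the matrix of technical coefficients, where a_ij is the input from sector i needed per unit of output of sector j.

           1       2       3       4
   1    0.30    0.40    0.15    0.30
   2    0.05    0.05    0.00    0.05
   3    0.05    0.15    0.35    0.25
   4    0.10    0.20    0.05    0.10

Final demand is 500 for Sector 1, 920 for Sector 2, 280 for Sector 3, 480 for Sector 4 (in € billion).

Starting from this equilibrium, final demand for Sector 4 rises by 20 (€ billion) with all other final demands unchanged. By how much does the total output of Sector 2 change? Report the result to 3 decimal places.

I − A =
  [   0.70    -0.40    -0.15    -0.30]
  [  -0.05     0.95     0.00    -0.05]
  [  -0.05    -0.15     0.65    -0.25]
  [  -0.10    -0.20    -0.05     0.90]
Compute the cofactors C_ij = (−1)^(i+j)·(3×3 minor ij) of I−A; the adjugate is their transpose:
adj(I−A) = Cᵀ =
  [ 0.5370   0.2980   0.1420   0.2350]
  [ 0.0320   0.3700   0.0100   0.0340]
  [ 0.0760   0.1560   0.5400   0.1840]
  [ 0.0710   0.1240   0.0480   0.4110]
det(I−A) = Σ_j (I−A)_1j·C_1j = (0.70)(0.5370) + (-0.40)(0.0320) + (-0.15)(0.0760) + (-0.30)(0.0710) = 0.3304
(I − A)⁻¹ = adj(I−A) / det(I−A) ≈
  [   1.6253     0.9019     0.4298     0.7113]
  [   0.0969     1.1199     0.0303     0.1029]
  [   0.2300     0.4722     1.6344     0.5569]
  [   0.2149     0.3753     0.1453     1.2439]
Δx = (I − A)⁻¹ Δd with Δd having +20 in the Sector 4 component and 0 elsewhere.
So Δx_2 = L_24 · (+20), where L_24 = adj(I−A)_24 / det(I−A) = 0.0340 / 0.3304.
Δx_2 = 0.0340 × (+20) / 0.3304 = 0.68 / 0.3304 ≈ 2.058.

Δx_2 = 2.058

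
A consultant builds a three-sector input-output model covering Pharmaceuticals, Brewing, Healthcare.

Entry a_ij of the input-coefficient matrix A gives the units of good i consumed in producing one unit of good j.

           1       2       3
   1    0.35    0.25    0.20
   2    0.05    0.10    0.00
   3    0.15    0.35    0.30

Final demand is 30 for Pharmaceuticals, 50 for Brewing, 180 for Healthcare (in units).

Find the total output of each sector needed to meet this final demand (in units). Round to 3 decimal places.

x_1 = 171.641, x_2 = 65.091, x_3 = 326.469

I − A =
  [   0.65    -0.25    -0.20]
  [  -0.05     0.90     0.00]
  [  -0.15    -0.35     0.70]
Cofactors of I−A, C_ij = (−1)^(i+j)·(minor ij) (rows/columns in the sector order above):
  C_11 = (0.90)(0.70) − (0.00)(-0.35) = 0.6300
  C_12 = −[(-0.05)(0.70) − (0.00)(-0.15)] = 0.0350
  C_13 = (-0.05)(-0.35) − (0.90)(-0.15) = 0.1525
  C_21 = −[(-0.25)(0.70) − (-0.20)(-0.35)] = 0.2450
  C_22 = (0.65)(0.70) − (-0.20)(-0.15) = 0.4250
  C_23 = −[(0.65)(-0.35) − (-0.25)(-0.15)] = 0.2650
  C_31 = (-0.25)(0.00) − (-0.20)(0.90) = 0.1800
  C_32 = −[(0.65)(0.00) − (-0.20)(-0.05)] = 0.0100
  C_33 = (0.65)(0.90) − (-0.25)(-0.05) = 0.5725
det(I−A) = Σ_j (I−A)_1j·C_1j = (0.65)(0.6300) + (-0.25)(0.0350) + (-0.20)(0.1525) = 0.37025
adj(I−A) = Cᵀ =
  [ 0.6300   0.2450   0.1800]
  [ 0.0350   0.4250   0.0100]
  [ 0.1525   0.2650   0.5725]
(I − A)⁻¹ = adj(I−A) / det(I−A) ≈
  [   1.7016     0.6617     0.4862]
  [   0.0945     1.1479     0.0270]
  [   0.4119     0.7157     1.5463]
x = (I − A)⁻¹ d = adj(I−A)·d / det(I−A), with det(I−A) = 0.37025:
  x_1 = (0.6300·30 + 0.2450·50 + 0.1800·180) / 0.37025 = 63.55 / 0.37025 ≈ 171.641
  x_2 = (0.0350·30 + 0.4250·50 + 0.0100·180) / 0.37025 = 24.10 / 0.37025 ≈ 65.091
  x_3 = (0.1525·30 + 0.2650·50 + 0.5725·180) / 0.37025 = 120.875 / 0.37025 ≈ 326.469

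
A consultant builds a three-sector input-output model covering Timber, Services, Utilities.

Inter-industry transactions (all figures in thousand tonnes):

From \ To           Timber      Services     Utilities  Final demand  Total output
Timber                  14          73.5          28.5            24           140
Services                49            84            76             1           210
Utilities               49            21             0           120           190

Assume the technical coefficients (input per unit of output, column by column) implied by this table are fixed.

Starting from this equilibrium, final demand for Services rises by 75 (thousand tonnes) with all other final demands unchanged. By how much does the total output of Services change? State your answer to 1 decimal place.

Technical coefficients a_ij = z_ij / X_j:
  a_TT = 14/140 = 0.10, a_ST = 49/140 = 0.35, a_UT = 49/140 = 0.35
  a_TS = 73.5/210 = 0.35, a_SS = 84/210 = 0.40, a_US = 21/210 = 0.10
  a_TU = 28.5/190 = 0.15, a_SU = 76/190 = 0.40, a_UU = 0/190 = 0.00
I − A =
  [   0.90    -0.35    -0.15]
  [  -0.35     0.60    -0.40]
  [  -0.35    -0.10     1.00]
Cofactors of I−A, C_ij = (−1)^(i+j)·(minor ij) (rows/columns in the sector order above):
  C_11 = (0.60)(1.00) − (-0.40)(-0.10) = 0.5600
  C_12 = −[(-0.35)(1.00) − (-0.40)(-0.35)] = 0.4900
  C_13 = (-0.35)(-0.10) − (0.60)(-0.35) = 0.2450
  C_21 = −[(-0.35)(1.00) − (-0.15)(-0.10)] = 0.3650
  C_22 = (0.90)(1.00) − (-0.15)(-0.35) = 0.8475
  C_23 = −[(0.90)(-0.10) − (-0.35)(-0.35)] = 0.2125
  C_31 = (-0.35)(-0.40) − (-0.15)(0.60) = 0.2300
  C_32 = −[(0.90)(-0.40) − (-0.15)(-0.35)] = 0.4125
  C_33 = (0.90)(0.60) − (-0.35)(-0.35) = 0.4175
det(I−A) = Σ_j (I−A)_1j·C_1j = (0.90)(0.5600) + (-0.35)(0.4900) + (-0.15)(0.2450) = 0.29575
adj(I−A) = Cᵀ =
  [ 0.5600   0.3650   0.2300]
  [ 0.4900   0.8475   0.4125]
  [ 0.2450   0.2125   0.4175]
(I − A)⁻¹ = adj(I−A) / det(I−A) ≈
  [   1.8935     1.2342     0.7777]
  [   1.6568     2.8656     1.3948]
  [   0.8284     0.7185     1.4117]
Δx = (I − A)⁻¹ Δd with Δd having +75 in the Services component and 0 elsewhere.
So Δx_S = L_SS · (+75), where L_SS = adj(I−A)_SS / det(I−A) = 0.8475 / 0.29575.
Δx_S = 0.8475 × (+75) / 0.29575 = 63.5625 / 0.29575 ≈ 214.9.

Δx_S = 214.9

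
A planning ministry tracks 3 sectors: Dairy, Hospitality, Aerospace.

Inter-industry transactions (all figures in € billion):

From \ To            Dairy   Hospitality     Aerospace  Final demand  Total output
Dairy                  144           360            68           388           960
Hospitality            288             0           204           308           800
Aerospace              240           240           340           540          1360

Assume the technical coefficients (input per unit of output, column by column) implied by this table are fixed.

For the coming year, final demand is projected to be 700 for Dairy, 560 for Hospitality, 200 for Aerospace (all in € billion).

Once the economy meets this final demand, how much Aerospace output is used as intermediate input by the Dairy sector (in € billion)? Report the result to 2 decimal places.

Technical coefficients a_ij = z_ij / X_j:
  a_11 = 144/960 = 0.15, a_21 = 288/960 = 0.30, a_31 = 240/960 = 0.25
  a_12 = 360/800 = 0.45, a_22 = 0/800 = 0.00, a_32 = 240/800 = 0.30
  a_13 = 68/1360 = 0.05, a_23 = 204/1360 = 0.15, a_33 = 340/1360 = 0.25
I − A =
  [   0.85    -0.45    -0.05]
  [  -0.30     1.00    -0.15]
  [  -0.25    -0.30     0.75]
Cofactors of I−A, C_ij = (−1)^(i+j)·(minor ij) (rows/columns in the sector order above):
  C_11 = (1.00)(0.75) − (-0.15)(-0.30) = 0.7050
  C_12 = −[(-0.30)(0.75) − (-0.15)(-0.25)] = 0.2625
  C_13 = (-0.30)(-0.30) − (1.00)(-0.25) = 0.3400
  C_21 = −[(-0.45)(0.75) − (-0.05)(-0.30)] = 0.3525
  C_22 = (0.85)(0.75) − (-0.05)(-0.25) = 0.6250
  C_23 = −[(0.85)(-0.30) − (-0.45)(-0.25)] = 0.3675
  C_31 = (-0.45)(-0.15) − (-0.05)(1.00) = 0.1175
  C_32 = −[(0.85)(-0.15) − (-0.05)(-0.30)] = 0.1425
  C_33 = (0.85)(1.00) − (-0.45)(-0.30) = 0.7150
det(I−A) = Σ_j (I−A)_1j·C_1j = (0.85)(0.7050) + (-0.45)(0.2625) + (-0.05)(0.3400) = 0.464125
adj(I−A) = Cᵀ =
  [ 0.7050   0.3525   0.1175]
  [ 0.2625   0.6250   0.1425]
  [ 0.3400   0.3675   0.7150]
(I − A)⁻¹ = adj(I−A) / det(I−A) ≈
  [   1.5190     0.7595     0.2532]
  [   0.5656     1.3466     0.3070]
  [   0.7326     0.7918     1.5405]
First solve x = (I − A)⁻¹ d = adj(I−A)·d / det(I−A); in particular x_1 = (0.7050·700 + 0.3525·560 + 0.1175·200) / 0.464125 = 714.40 / 0.464125 ≈ 1539.2405.
Intermediate flow from 3 to 1: z_31 = a_31 · x_1 = 0.25 × 714.40 / 0.464125 = 178.60 / 0.464125 ≈ 384.81.

z_31 = 384.81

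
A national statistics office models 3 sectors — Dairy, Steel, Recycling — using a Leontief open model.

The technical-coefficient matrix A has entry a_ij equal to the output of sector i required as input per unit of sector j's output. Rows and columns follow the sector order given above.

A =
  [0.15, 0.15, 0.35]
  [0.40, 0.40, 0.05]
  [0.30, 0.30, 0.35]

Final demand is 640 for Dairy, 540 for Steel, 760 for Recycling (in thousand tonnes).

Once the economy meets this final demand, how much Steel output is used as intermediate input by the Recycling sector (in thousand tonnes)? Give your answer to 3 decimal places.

z_SR = 201.739

I − A =
  [   0.85    -0.15    -0.35]
  [  -0.40     0.60    -0.05]
  [  -0.30    -0.30     0.65]
Cofactors of I−A, C_ij = (−1)^(i+j)·(minor ij) (rows/columns in the sector order above):
  C_11 = (0.60)(0.65) − (-0.05)(-0.30) = 0.3750
  C_12 = −[(-0.40)(0.65) − (-0.05)(-0.30)] = 0.2750
  C_13 = (-0.40)(-0.30) − (0.60)(-0.30) = 0.3000
  C_21 = −[(-0.15)(0.65) − (-0.35)(-0.30)] = 0.2025
  C_22 = (0.85)(0.65) − (-0.35)(-0.30) = 0.4475
  C_23 = −[(0.85)(-0.30) − (-0.15)(-0.30)] = 0.3000
  C_31 = (-0.15)(-0.05) − (-0.35)(0.60) = 0.2175
  C_32 = −[(0.85)(-0.05) − (-0.35)(-0.40)] = 0.1825
  C_33 = (0.85)(0.60) − (-0.15)(-0.40) = 0.4500
det(I−A) = Σ_j (I−A)_1j·C_1j = (0.85)(0.3750) + (-0.15)(0.2750) + (-0.35)(0.3000) = 0.1725
adj(I−A) = Cᵀ =
  [ 0.3750   0.2025   0.2175]
  [ 0.2750   0.4475   0.1825]
  [ 0.3000   0.3000   0.4500]
(I − A)⁻¹ = adj(I−A) / det(I−A) ≈
  [   2.1739     1.1739     1.2609]
  [   1.5942     2.5942     1.0580]
  [   1.7391     1.7391     2.6087]
First solve x = (I − A)⁻¹ d = adj(I−A)·d / det(I−A); in particular x_R = (0.3000·640 + 0.3000·540 + 0.4500·760) / 0.1725 = 696.00 / 0.1725 ≈ 4034.78261.
Intermediate flow from S to R: z_SR = a_SR · x_R = 0.05 × 696.00 / 0.1725 = 34.80 / 0.1725 ≈ 201.739.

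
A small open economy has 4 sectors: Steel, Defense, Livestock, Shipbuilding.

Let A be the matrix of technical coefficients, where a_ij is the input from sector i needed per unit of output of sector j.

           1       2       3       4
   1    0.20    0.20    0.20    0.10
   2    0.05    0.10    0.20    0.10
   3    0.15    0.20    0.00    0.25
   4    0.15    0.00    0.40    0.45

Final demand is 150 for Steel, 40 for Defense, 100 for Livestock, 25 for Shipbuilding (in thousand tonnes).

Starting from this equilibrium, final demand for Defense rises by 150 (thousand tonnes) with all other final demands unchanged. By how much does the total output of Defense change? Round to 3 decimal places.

Δx_2 = 193.252

I − A =
  [   0.80    -0.20    -0.20    -0.10]
  [  -0.05     0.90    -0.20    -0.10]
  [  -0.15    -0.20     1.00    -0.25]
  [  -0.15     0.00    -0.40     0.55]
Compute the cofactors C_ij = (−1)^(i+j)·(3×3 minor ij) of I−A; the adjugate is their transpose:
adj(I−A) = Cᵀ =
  [ 0.3750   0.1200   0.1650   0.1650]
  [ 0.0675   0.3150   0.1275   0.1275]
  [ 0.1165   0.1090   0.3740   0.2110]
  [ 0.1870   0.1120   0.3170   0.6430]
det(I−A) = Σ_j (I−A)_1j·C_1j = (0.80)(0.3750) + (-0.20)(0.0675) + (-0.20)(0.1165) + (-0.10)(0.1870) = 0.2445
(I − A)⁻¹ = adj(I−A) / det(I−A) ≈
  [   1.5337     0.4908     0.6748     0.6748]
  [   0.2761     1.2883     0.5215     0.5215]
  [   0.4765     0.4458     1.5297     0.8630]
  [   0.7648     0.4581     1.2965     2.6299]
Δx = (I − A)⁻¹ Δd with Δd having +150 in the Defense component and 0 elsewhere.
So Δx_2 = L_22 · (+150), where L_22 = adj(I−A)_22 / det(I−A) = 0.3150 / 0.2445.
Δx_2 = 0.3150 × (+150) / 0.2445 = 47.25 / 0.2445 ≈ 193.252.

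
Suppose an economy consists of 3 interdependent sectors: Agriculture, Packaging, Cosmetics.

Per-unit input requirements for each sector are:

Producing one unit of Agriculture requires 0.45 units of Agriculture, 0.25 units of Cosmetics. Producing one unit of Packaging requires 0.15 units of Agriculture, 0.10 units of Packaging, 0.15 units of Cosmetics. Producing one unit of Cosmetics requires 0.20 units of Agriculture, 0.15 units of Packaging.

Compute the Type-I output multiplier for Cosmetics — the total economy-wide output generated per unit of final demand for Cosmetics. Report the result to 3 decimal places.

I − A =
  [   0.55    -0.15    -0.20]
  [   0.00     0.90    -0.15]
  [  -0.25    -0.15     1.00]
Cofactors of I−A, C_ij = (−1)^(i+j)·(minor ij) (rows/columns in the sector order above):
  C_11 = (0.90)(1.00) − (-0.15)(-0.15) = 0.8775
  C_12 = −[(0.00)(1.00) − (-0.15)(-0.25)] = 0.0375
  C_13 = (0.00)(-0.15) − (0.90)(-0.25) = 0.2250
  C_21 = −[(-0.15)(1.00) − (-0.20)(-0.15)] = 0.1800
  C_22 = (0.55)(1.00) − (-0.20)(-0.25) = 0.5000
  C_23 = −[(0.55)(-0.15) − (-0.15)(-0.25)] = 0.1200
  C_31 = (-0.15)(-0.15) − (-0.20)(0.90) = 0.2025
  C_32 = −[(0.55)(-0.15) − (-0.20)(0.00)] = 0.0825
  C_33 = (0.55)(0.90) − (-0.15)(0.00) = 0.4950
det(I−A) = Σ_j (I−A)_1j·C_1j = (0.55)(0.8775) + (-0.15)(0.0375) + (-0.20)(0.2250) = 0.4320
adj(I−A) = Cᵀ =
  [ 0.8775   0.1800   0.2025]
  [ 0.0375   0.5000   0.0825]
  [ 0.2250   0.1200   0.4950]
(I − A)⁻¹ = adj(I−A) / det(I−A) ≈
  [   2.0313     0.4167     0.4688]
  [   0.0868     1.1574     0.1910]
  [   0.5208     0.2778     1.1458]
The output multiplier for sector j is the column-j sum of the Leontief inverse (I − A)⁻¹ = adj(I−A) / det(I−A).
Column C of adj(I−A): (0.2025, 0.0825, 0.4950); det(I−A) = 0.4320.
m_C = (0.2025 + 0.0825 + 0.4950) / 0.4320 = 0.78 / 0.4320 ≈ 1.806.

m_C = 1.806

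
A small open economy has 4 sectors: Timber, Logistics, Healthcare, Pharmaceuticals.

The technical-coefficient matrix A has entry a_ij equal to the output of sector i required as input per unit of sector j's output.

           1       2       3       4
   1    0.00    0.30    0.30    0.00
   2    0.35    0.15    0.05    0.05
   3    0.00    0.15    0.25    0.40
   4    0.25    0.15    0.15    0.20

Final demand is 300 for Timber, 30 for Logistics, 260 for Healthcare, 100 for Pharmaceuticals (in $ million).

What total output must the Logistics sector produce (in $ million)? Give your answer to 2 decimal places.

I − A =
  [   1.00    -0.30    -0.30     0.00]
  [  -0.35     0.85    -0.05    -0.05]
  [   0.00    -0.15     0.75    -0.40]
  [  -0.25    -0.15    -0.15     0.80]
Compute the cofactors C_ij = (−1)^(i+j)·(3×3 minor ij) of I−A; the adjugate is their transpose:
adj(I−A) = Cᵀ =
  [ 0.443250   0.216000   0.216000   0.121500]
  [ 0.203375   0.510000   0.135250   0.099500]
  [ 0.149875   0.210000   0.584750   0.305500]
  [ 0.204750   0.202500   0.202500   0.535500]
det(I−A) = Σ_j (I−A)_1j·C_1j = (1.00)(0.443250) + (-0.30)(0.203375) + (-0.30)(0.149875) + (0.00)(0.204750) = 0.337275
(I − A)⁻¹ = adj(I−A) / det(I−A) ≈
  [   1.3142     0.6404     0.6404     0.3602]
  [   0.6030     1.5121     0.4010     0.2950]
  [   0.4444     0.6226     1.7337     0.9058]
  [   0.6071     0.6004     0.6004     1.5877]
x = (I − A)⁻¹ d = adj(I−A)·d / det(I−A), with det(I−A) = 0.337275:
  x_1 = (0.443250·300 + 0.216000·30 + 0.216000·260 + 0.121500·100) / 0.337275 = 207.765 / 0.337275 ≈ 616.01
  x_2 = (0.203375·300 + 0.510000·30 + 0.135250·260 + 0.099500·100) / 0.337275 = 121.4275 / 0.337275 ≈ 360.03
  x_3 = (0.149875·300 + 0.210000·30 + 0.584750·260 + 0.305500·100) / 0.337275 = 233.8475 / 0.337275 ≈ 693.34
  x_4 = (0.204750·300 + 0.202500·30 + 0.202500·260 + 0.535500·100) / 0.337275 = 173.70 / 0.337275 ≈ 515.01

x_2 = 360.03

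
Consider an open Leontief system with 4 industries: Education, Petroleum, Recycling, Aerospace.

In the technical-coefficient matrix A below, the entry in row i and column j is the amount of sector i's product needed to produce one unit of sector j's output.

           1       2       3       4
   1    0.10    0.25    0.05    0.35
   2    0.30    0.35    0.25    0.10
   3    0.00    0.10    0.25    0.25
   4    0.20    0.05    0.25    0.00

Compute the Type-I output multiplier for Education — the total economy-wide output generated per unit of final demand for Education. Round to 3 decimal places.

I − A =
  [   0.90    -0.25    -0.05    -0.35]
  [  -0.30     0.65    -0.25    -0.10]
  [   0.00    -0.10     0.75    -0.25]
  [  -0.20    -0.05    -0.25     1.00]
Compute the cofactors C_ij = (−1)^(i+j)·(3×3 minor ij) of I−A; the adjugate is their transpose:
adj(I−A) = Cᵀ =
  [ 0.412500   0.199375   0.162250   0.204875]
  [ 0.233750   0.563750   0.272250   0.206250]
  [ 0.068250   0.106750   0.449750   0.147000]
  [ 0.111250   0.094750   0.158500   0.358500]
det(I−A) = Σ_j (I−A)_1j·C_1j = (0.90)(0.412500) + (-0.25)(0.233750) + (-0.05)(0.068250) + (-0.35)(0.111250) = 0.2704625
(I − A)⁻¹ = adj(I−A) / det(I−A) ≈
  [   1.5252     0.7372     0.5999     0.7575]
  [   0.8643     2.0844     1.0066     0.7626]
  [   0.2523     0.3947     1.6629     0.5435]
  [   0.4113     0.3503     0.5860     1.3255]
The output multiplier for sector j is the column-j sum of the Leontief inverse (I − A)⁻¹ = adj(I−A) / det(I−A).
Column 1 of adj(I−A): (0.412500, 0.233750, 0.068250, 0.111250); det(I−A) = 0.2704625.
m_1 = (0.412500 + 0.233750 + 0.068250 + 0.111250) / 0.2704625 = 0.82575 / 0.2704625 ≈ 3.053.

m_1 = 3.053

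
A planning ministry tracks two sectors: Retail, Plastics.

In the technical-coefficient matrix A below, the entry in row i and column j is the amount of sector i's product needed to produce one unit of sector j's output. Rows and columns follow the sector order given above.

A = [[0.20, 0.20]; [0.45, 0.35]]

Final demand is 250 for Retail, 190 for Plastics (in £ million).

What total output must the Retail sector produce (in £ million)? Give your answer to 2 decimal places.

I − A =
  [   0.80    -0.20]
  [  -0.45     0.65]
det(I−A) = (0.80)(0.65) − (-0.20)(-0.45) = 0.4300
adj(I−A) = [[0.65, 0.20], [0.45, 0.80]]
(I − A)⁻¹ = adj(I−A) / det(I−A) ≈
  [   1.5116     0.4651]
  [   1.0465     1.8605]
x = (I − A)⁻¹ d = adj(I−A)·d / det(I−A), with det(I−A) = 0.4300:
  x_1 = (0.65·250 + 0.20·190) / 0.4300 = 200.50 / 0.4300 ≈ 466.28
  x_2 = (0.45·250 + 0.80·190) / 0.4300 = 264.50 / 0.4300 ≈ 615.12

x_1 = 466.28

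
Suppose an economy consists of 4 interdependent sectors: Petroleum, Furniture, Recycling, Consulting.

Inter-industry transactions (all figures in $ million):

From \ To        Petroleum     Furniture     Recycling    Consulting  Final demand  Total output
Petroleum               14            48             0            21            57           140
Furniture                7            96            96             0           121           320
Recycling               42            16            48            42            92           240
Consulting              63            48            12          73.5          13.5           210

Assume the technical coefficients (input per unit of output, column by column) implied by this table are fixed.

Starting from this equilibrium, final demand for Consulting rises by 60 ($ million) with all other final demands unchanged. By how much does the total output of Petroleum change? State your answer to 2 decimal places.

Δx_P = 15.83

Technical coefficients a_ij = z_ij / X_j:
  a_PP = 14/140 = 0.10, a_FP = 7/140 = 0.05, a_RP = 42/140 = 0.30, a_CP = 63/140 = 0.45
  a_PF = 48/320 = 0.15, a_FF = 96/320 = 0.30, a_RF = 16/320 = 0.05, a_CF = 48/320 = 0.15
  a_PR = 0/240 = 0.00, a_FR = 96/240 = 0.40, a_RR = 48/240 = 0.20, a_CR = 12/240 = 0.05
  a_PC = 21/210 = 0.10, a_FC = 0/210 = 0.00, a_RC = 42/210 = 0.20, a_CC = 73.5/210 = 0.35
I − A =
  [   0.90    -0.15     0.00    -0.10]
  [  -0.05     0.70    -0.40     0.00]
  [  -0.30    -0.05     0.80    -0.20]
  [  -0.45    -0.15    -0.05     0.65]
Compute the cofactors C_ij = (−1)^(i+j)·(3×3 minor ij) of I−A; the adjugate is their transpose:
adj(I−A) = Cᵀ =
  [ 0.332000   0.088750   0.048500   0.066000]
  [ 0.139500   0.421500   0.216250   0.088000]
  [ 0.202625   0.101250   0.372375   0.145750]
  [ 0.277625   0.166500   0.112125   0.462000]
det(I−A) = Σ_j (I−A)_1j·C_1j = (0.90)(0.332000) + (-0.15)(0.139500) + (0.00)(0.202625) + (-0.10)(0.277625) = 0.2501125
(I − A)⁻¹ = adj(I−A) / det(I−A) ≈
  [   1.3274     0.3548     0.1939     0.2639]
  [   0.5577     1.6852     0.8646     0.3518]
  [   0.8101     0.4048     1.4888     0.5827]
  [   1.1100     0.6657     0.4483     1.8472]
Δx = (I − A)⁻¹ Δd with Δd having +60 in the Consulting component and 0 elsewhere.
So Δx_P = L_PC · (+60), where L_PC = adj(I−A)_PC / det(I−A) = 0.066000 / 0.2501125.
Δx_P = 0.066000 × (+60) / 0.2501125 = 3.96 / 0.2501125 ≈ 15.83.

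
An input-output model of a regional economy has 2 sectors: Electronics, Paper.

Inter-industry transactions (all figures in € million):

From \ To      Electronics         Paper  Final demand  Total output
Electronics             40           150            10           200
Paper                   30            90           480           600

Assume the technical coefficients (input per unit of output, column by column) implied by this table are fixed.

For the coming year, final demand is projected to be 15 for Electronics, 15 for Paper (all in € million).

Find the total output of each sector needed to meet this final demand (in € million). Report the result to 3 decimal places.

x_E = 25.681, x_P = 22.179

Technical coefficients a_ij = z_ij / X_j:
  a_EE = 40/200 = 0.20, a_PE = 30/200 = 0.15
  a_EP = 150/600 = 0.25, a_PP = 90/600 = 0.15
I − A =
  [   0.80    -0.25]
  [  -0.15     0.85]
det(I−A) = (0.80)(0.85) − (-0.25)(-0.15) = 0.6425
adj(I−A) = [[0.85, 0.25], [0.15, 0.80]]
(I − A)⁻¹ = adj(I−A) / det(I−A) ≈
  [   1.3230     0.3891]
  [   0.2335     1.2451]
x = (I − A)⁻¹ d = adj(I−A)·d / det(I−A), with det(I−A) = 0.6425:
  x_E = (0.85·15 + 0.25·15) / 0.6425 = 16.50 / 0.6425 ≈ 25.681
  x_P = (0.15·15 + 0.80·15) / 0.6425 = 14.25 / 0.6425 ≈ 22.179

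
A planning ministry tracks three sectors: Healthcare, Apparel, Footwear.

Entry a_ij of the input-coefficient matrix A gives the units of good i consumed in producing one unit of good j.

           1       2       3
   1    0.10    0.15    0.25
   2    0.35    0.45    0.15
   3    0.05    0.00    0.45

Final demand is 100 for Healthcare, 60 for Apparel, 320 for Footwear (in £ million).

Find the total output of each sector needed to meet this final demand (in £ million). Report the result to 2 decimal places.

x_1 = 367.07, x_2 = 510.46, x_3 = 615.19

I − A =
  [   0.90    -0.15    -0.25]
  [  -0.35     0.55    -0.15]
  [  -0.05     0.00     0.55]
Cofactors of I−A, C_ij = (−1)^(i+j)·(minor ij) (rows/columns in the sector order above):
  C_11 = (0.55)(0.55) − (-0.15)(0.00) = 0.3025
  C_12 = −[(-0.35)(0.55) − (-0.15)(-0.05)] = 0.2000
  C_13 = (-0.35)(0.00) − (0.55)(-0.05) = 0.0275
  C_21 = −[(-0.15)(0.55) − (-0.25)(0.00)] = 0.0825
  C_22 = (0.90)(0.55) − (-0.25)(-0.05) = 0.4825
  C_23 = −[(0.90)(0.00) − (-0.15)(-0.05)] = 0.0075
  C_31 = (-0.15)(-0.15) − (-0.25)(0.55) = 0.1600
  C_32 = −[(0.90)(-0.15) − (-0.25)(-0.35)] = 0.2225
  C_33 = (0.90)(0.55) − (-0.15)(-0.35) = 0.4425
det(I−A) = Σ_j (I−A)_1j·C_1j = (0.90)(0.3025) + (-0.15)(0.2000) + (-0.25)(0.0275) = 0.235375
adj(I−A) = Cᵀ =
  [ 0.3025   0.0825   0.1600]
  [ 0.2000   0.4825   0.2225]
  [ 0.0275   0.0075   0.4425]
(I − A)⁻¹ = adj(I−A) / det(I−A) ≈
  [   1.2852     0.3505     0.6798]
  [   0.8497     2.0499     0.9453]
  [   0.1168     0.0319     1.8800]
x = (I − A)⁻¹ d = adj(I−A)·d / det(I−A), with det(I−A) = 0.235375:
  x_1 = (0.3025·100 + 0.0825·60 + 0.1600·320) / 0.235375 = 86.40 / 0.235375 ≈ 367.07
  x_2 = (0.2000·100 + 0.4825·60 + 0.2225·320) / 0.235375 = 120.15 / 0.235375 ≈ 510.46
  x_3 = (0.0275·100 + 0.0075·60 + 0.4425·320) / 0.235375 = 144.80 / 0.235375 ≈ 615.19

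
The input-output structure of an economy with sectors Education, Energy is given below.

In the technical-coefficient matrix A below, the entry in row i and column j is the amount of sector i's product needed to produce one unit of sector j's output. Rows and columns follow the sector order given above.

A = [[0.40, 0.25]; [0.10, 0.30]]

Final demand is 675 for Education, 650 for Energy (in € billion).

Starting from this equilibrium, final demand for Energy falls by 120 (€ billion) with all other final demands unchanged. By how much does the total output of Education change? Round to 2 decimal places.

Δx_1 = -75.95

I − A =
  [   0.60    -0.25]
  [  -0.10     0.70]
det(I−A) = (0.60)(0.70) − (-0.25)(-0.10) = 0.3950
adj(I−A) = [[0.70, 0.25], [0.10, 0.60]]
(I − A)⁻¹ = adj(I−A) / det(I−A) ≈
  [   1.7722     0.6329]
  [   0.2532     1.5190]
Δx = (I − A)⁻¹ Δd with Δd having -120 in the Energy component and 0 elsewhere.
So Δx_1 = L_12 · (-120), where L_12 = adj(I−A)_12 / det(I−A) = 0.25 / 0.3950.
Δx_1 = 0.25 × (-120) / 0.3950 = -30.00 / 0.3950 ≈ -75.95.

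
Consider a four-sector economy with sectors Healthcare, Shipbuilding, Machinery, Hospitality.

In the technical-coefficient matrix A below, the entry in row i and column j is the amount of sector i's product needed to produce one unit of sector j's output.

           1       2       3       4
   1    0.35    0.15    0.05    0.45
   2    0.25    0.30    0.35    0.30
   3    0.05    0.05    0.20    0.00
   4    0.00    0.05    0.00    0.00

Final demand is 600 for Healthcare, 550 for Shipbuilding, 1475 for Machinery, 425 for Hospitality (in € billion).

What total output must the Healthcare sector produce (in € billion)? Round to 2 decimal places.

I − A =
  [   0.65    -0.15    -0.05    -0.45]
  [  -0.25     0.70    -0.35    -0.30]
  [  -0.05    -0.05     0.80     0.00]
  [   0.00    -0.05     0.00     1.00]
Compute the cofactors C_ij = (−1)^(i+j)·(3×3 minor ij) of I−A; the adjugate is their transpose:
adj(I−A) = Cᵀ =
  [ 0.530500   0.140500   0.094625   0.280875]
  [ 0.217500   0.517500   0.240000   0.253125]
  [ 0.046750   0.041125   0.402125   0.033375]
  [ 0.010875   0.025875   0.012000   0.317625]
det(I−A) = Σ_j (I−A)_1j·C_1j = (0.65)(0.530500) + (-0.15)(0.217500) + (-0.05)(0.046750) + (-0.45)(0.010875) = 0.30496875
(I − A)⁻¹ = adj(I−A) / det(I−A) ≈
  [   1.7395     0.4607     0.3103     0.9210]
  [   0.7132     1.6969     0.7870     0.8300]
  [   0.1533     0.1348     1.3186     0.1094]
  [   0.0357     0.0848     0.0393     1.0415]
x = (I − A)⁻¹ d = adj(I−A)·d / det(I−A), with det(I−A) = 0.30496875:
  x_1 = (0.530500·600 + 0.140500·550 + 0.094625·1475 + 0.280875·425) / 0.30496875 = 654.51875 / 0.30496875 ≈ 2146.18
  x_2 = (0.217500·600 + 0.517500·550 + 0.240000·1475 + 0.253125·425) / 0.30496875 = 876.703125 / 0.30496875 ≈ 2874.73
  x_3 = (0.046750·600 + 0.041125·550 + 0.402125·1475 + 0.033375·425) / 0.30496875 = 657.9875 / 0.30496875 ≈ 2157.56
  x_4 = (0.010875·600 + 0.025875·550 + 0.012000·1475 + 0.317625·425) / 0.30496875 = 173.446875 / 0.30496875 ≈ 568.74

x_1 = 2146.18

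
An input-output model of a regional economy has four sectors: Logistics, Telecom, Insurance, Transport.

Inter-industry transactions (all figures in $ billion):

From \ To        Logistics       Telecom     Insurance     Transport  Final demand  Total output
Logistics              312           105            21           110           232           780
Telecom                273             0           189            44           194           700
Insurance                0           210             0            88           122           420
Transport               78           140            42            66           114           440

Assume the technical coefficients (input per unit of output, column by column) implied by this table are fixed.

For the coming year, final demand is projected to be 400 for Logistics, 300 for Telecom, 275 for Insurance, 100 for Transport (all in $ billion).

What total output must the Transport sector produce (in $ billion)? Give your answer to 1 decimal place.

x_4 = 623.7

Technical coefficients a_ij = z_ij / X_j:
  a_11 = 312/780 = 0.40, a_21 = 273/780 = 0.35, a_31 = 0/780 = 0.00, a_41 = 78/780 = 0.10
  a_12 = 105/700 = 0.15, a_22 = 0/700 = 0.00, a_32 = 210/700 = 0.30, a_42 = 140/700 = 0.20
  a_13 = 21/420 = 0.05, a_23 = 189/420 = 0.45, a_33 = 0/420 = 0.00, a_43 = 42/420 = 0.10
  a_14 = 110/440 = 0.25, a_24 = 44/440 = 0.10, a_34 = 88/440 = 0.20, a_44 = 66/440 = 0.15
I − A =
  [   0.60    -0.15    -0.05    -0.25]
  [  -0.35     1.00    -0.45    -0.10]
  [   0.00    -0.30     1.00    -0.20]
  [  -0.10    -0.20    -0.10     0.85]
Compute the cofactors C_ij = (−1)^(i+j)·(3×3 minor ij) of I−A; the adjugate is their transpose:
adj(I−A) = Cᵀ =
  [ 0.674250   0.196750   0.147875   0.256250]
  [ 0.309500   0.472000   0.248375   0.205000]
  [ 0.126250   0.172500   0.409375   0.153750]
  [ 0.167000   0.154500   0.124000   0.461250]
det(I−A) = Σ_j (I−A)_1j·C_1j = (0.60)(0.674250) + (-0.15)(0.309500) + (-0.05)(0.126250) + (-0.25)(0.167000) = 0.3100625
(I − A)⁻¹ = adj(I−A) / det(I−A) ≈
  [   2.1746     0.6345     0.4769     0.8264]
  [   0.9982     1.5223     0.8010     0.6612]
  [   0.4072     0.5563     1.3203     0.4959]
  [   0.5386     0.4983     0.3999     1.4876]
x = (I − A)⁻¹ d = adj(I−A)·d / det(I−A), with det(I−A) = 0.3100625:
  x_1 = (0.674250·400 + 0.196750·300 + 0.147875·275 + 0.256250·100) / 0.3100625 = 395.015625 / 0.3100625 ≈ 1274.0
  x_2 = (0.309500·400 + 0.472000·300 + 0.248375·275 + 0.205000·100) / 0.3100625 = 354.203125 / 0.3100625 ≈ 1142.4
  x_3 = (0.126250·400 + 0.172500·300 + 0.409375·275 + 0.153750·100) / 0.3100625 = 230.203125 / 0.3100625 ≈ 742.4
  x_4 = (0.167000·400 + 0.154500·300 + 0.124000·275 + 0.461250·100) / 0.3100625 = 193.375 / 0.3100625 ≈ 623.7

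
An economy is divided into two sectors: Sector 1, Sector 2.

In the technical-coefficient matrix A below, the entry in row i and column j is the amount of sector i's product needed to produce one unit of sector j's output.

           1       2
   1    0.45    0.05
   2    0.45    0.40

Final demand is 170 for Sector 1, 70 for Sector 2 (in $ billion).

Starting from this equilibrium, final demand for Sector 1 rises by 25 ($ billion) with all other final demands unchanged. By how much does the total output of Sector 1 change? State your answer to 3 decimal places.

I − A =
  [   0.55    -0.05]
  [  -0.45     0.60]
det(I−A) = (0.55)(0.60) − (-0.05)(-0.45) = 0.3075
adj(I−A) = [[0.60, 0.05], [0.45, 0.55]]
(I − A)⁻¹ = adj(I−A) / det(I−A) ≈
  [   1.9512     0.1626]
  [   1.4634     1.7886]
Δx = (I − A)⁻¹ Δd with Δd having +25 in the Sector 1 component and 0 elsewhere.
So Δx_1 = L_11 · (+25), where L_11 = adj(I−A)_11 / det(I−A) = 0.60 / 0.3075.
Δx_1 = 0.60 × (+25) / 0.3075 = 15.00 / 0.3075 ≈ 48.780.

Δx_1 = 48.780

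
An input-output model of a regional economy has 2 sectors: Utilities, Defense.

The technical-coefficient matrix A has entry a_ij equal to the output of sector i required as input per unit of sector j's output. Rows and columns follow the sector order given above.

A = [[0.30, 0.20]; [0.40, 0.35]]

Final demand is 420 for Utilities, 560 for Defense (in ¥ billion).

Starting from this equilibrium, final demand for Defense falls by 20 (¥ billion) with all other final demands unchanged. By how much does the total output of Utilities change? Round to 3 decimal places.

Δx_1 = -10.667

I − A =
  [   0.70    -0.20]
  [  -0.40     0.65]
det(I−A) = (0.70)(0.65) − (-0.20)(-0.40) = 0.3750
adj(I−A) = [[0.65, 0.20], [0.40, 0.70]]
(I − A)⁻¹ = adj(I−A) / det(I−A) ≈
  [   1.7333     0.5333]
  [   1.0667     1.8667]
Δx = (I − A)⁻¹ Δd with Δd having -20 in the Defense component and 0 elsewhere.
So Δx_1 = L_12 · (-20), where L_12 = adj(I−A)_12 / det(I−A) = 0.20 / 0.3750.
Δx_1 = 0.20 × (-20) / 0.3750 = -4.00 / 0.3750 ≈ -10.667.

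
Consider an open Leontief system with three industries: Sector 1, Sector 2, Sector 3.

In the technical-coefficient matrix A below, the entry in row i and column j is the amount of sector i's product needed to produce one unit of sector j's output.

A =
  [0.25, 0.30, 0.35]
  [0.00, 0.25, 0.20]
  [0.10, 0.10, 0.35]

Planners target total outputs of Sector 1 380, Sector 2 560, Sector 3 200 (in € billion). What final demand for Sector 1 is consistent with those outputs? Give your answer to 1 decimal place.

I − A =
  [   0.75    -0.30    -0.35]
  [   0.00     0.75    -0.20]
  [  -0.10    -0.10     0.65]
d = (I − A) x:
  d_1 = (+0.75)·380 + (-0.30)·560 + (-0.35)·200 = 47.0
  d_2 = (+0.00)·380 + (+0.75)·560 + (-0.20)·200 = 380.0
  d_3 = (-0.10)·380 + (-0.10)·560 + (+0.65)·200 = 36.0

d_1 = 47.0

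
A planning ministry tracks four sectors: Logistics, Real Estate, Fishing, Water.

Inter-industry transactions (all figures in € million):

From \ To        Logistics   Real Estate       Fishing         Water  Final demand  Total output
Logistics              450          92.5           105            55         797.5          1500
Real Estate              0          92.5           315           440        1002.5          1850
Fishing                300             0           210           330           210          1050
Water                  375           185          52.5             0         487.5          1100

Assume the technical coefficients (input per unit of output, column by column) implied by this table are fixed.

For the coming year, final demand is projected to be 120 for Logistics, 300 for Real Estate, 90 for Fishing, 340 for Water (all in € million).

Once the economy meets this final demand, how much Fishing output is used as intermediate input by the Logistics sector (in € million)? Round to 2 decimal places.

z_FL = 61.42

Technical coefficients a_ij = z_ij / X_j:
  a_LL = 450/1500 = 0.30, a_RL = 0/1500 = 0.00, a_FL = 300/1500 = 0.20, a_WL = 375/1500 = 0.25
  a_LR = 92.5/1850 = 0.05, a_RR = 92.5/1850 = 0.05, a_FR = 0/1850 = 0.00, a_WR = 185/1850 = 0.10
  a_LF = 105/1050 = 0.10, a_RF = 315/1050 = 0.30, a_FF = 210/1050 = 0.20, a_WF = 52.5/1050 = 0.05
  a_LW = 55/1100 = 0.05, a_RW = 440/1100 = 0.40, a_FW = 330/1100 = 0.30, a_WW = 0/1100 = 0.00
I − A =
  [   0.70    -0.05    -0.10    -0.05]
  [   0.00     0.95    -0.30    -0.40]
  [  -0.20     0.00     0.80    -0.30]
  [  -0.25    -0.10    -0.05     1.00]
Compute the cofactors C_ij = (−1)^(i+j)·(3×3 minor ij) of I−A; the adjugate is their transpose:
adj(I−A) = Cᵀ =
  [ 0.704750   0.046250   0.110875   0.087000]
  [ 0.166500   0.511500   0.230250   0.282000]
  [ 0.253250   0.035750   0.620125   0.213000]
  [ 0.205500   0.064500   0.081750   0.510000]
det(I−A) = Σ_j (I−A)_1j·C_1j = (0.70)(0.704750) + (-0.05)(0.166500) + (-0.10)(0.253250) + (-0.05)(0.205500) = 0.4494
(I − A)⁻¹ = adj(I−A) / det(I−A) ≈
  [   1.5682     0.1029     0.2467     0.1936]
  [   0.3705     1.1382     0.5123     0.6275]
  [   0.5635     0.0796     1.3799     0.4740]
  [   0.4573     0.1435     0.1819     1.1348]
First solve x = (I − A)⁻¹ d = adj(I−A)·d / det(I−A); in particular x_L = (0.704750·120 + 0.046250·300 + 0.110875·90 + 0.087000·340) / 0.4494 = 138.00375 / 0.4494 ≈ 307.0844.
Intermediate flow from F to L: z_FL = a_FL · x_L = 0.20 × 138.00375 / 0.4494 = 27.60075 / 0.4494 ≈ 61.42.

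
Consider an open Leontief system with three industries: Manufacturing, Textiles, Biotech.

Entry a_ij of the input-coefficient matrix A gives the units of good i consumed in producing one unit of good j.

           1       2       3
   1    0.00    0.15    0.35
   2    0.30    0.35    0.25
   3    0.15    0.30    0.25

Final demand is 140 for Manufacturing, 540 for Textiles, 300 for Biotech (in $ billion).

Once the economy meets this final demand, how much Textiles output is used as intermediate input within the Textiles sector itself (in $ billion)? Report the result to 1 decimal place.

z_22 = 591.8

I − A =
  [   1.00    -0.15    -0.35]
  [  -0.30     0.65    -0.25]
  [  -0.15    -0.30     0.75]
Cofactors of I−A, C_ij = (−1)^(i+j)·(minor ij) (rows/columns in the sector order above):
  C_11 = (0.65)(0.75) − (-0.25)(-0.30) = 0.4125
  C_12 = −[(-0.30)(0.75) − (-0.25)(-0.15)] = 0.2625
  C_13 = (-0.30)(-0.30) − (0.65)(-0.15) = 0.1875
  C_21 = −[(-0.15)(0.75) − (-0.35)(-0.30)] = 0.2175
  C_22 = (1.00)(0.75) − (-0.35)(-0.15) = 0.6975
  C_23 = −[(1.00)(-0.30) − (-0.15)(-0.15)] = 0.3225
  C_31 = (-0.15)(-0.25) − (-0.35)(0.65) = 0.2650
  C_32 = −[(1.00)(-0.25) − (-0.35)(-0.30)] = 0.3550
  C_33 = (1.00)(0.65) − (-0.15)(-0.30) = 0.6050
det(I−A) = Σ_j (I−A)_1j·C_1j = (1.00)(0.4125) + (-0.15)(0.2625) + (-0.35)(0.1875) = 0.3075
adj(I−A) = Cᵀ =
  [ 0.4125   0.2175   0.2650]
  [ 0.2625   0.6975   0.3550]
  [ 0.1875   0.3225   0.6050]
(I − A)⁻¹ = adj(I−A) / det(I−A) ≈
  [   1.3415     0.7073     0.8618]
  [   0.8537     2.2683     1.1545]
  [   0.6098     1.0488     1.9675]
First solve x = (I − A)⁻¹ d = adj(I−A)·d / det(I−A); in particular x_2 = (0.2625·140 + 0.6975·540 + 0.3550·300) / 0.3075 = 519.90 / 0.3075 ≈ 1690.732.
Intermediate flow from 2 to 2: z_22 = a_22 · x_2 = 0.35 × 519.90 / 0.3075 = 181.965 / 0.3075 ≈ 591.8.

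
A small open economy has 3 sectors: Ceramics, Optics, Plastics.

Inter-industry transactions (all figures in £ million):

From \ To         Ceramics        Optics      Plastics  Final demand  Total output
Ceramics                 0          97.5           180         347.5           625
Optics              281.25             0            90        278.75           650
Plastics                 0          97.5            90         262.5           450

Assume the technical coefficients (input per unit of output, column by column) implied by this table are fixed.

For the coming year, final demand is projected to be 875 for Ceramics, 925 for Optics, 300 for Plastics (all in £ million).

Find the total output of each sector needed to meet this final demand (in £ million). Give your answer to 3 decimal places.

x_C = 1406.749, x_O = 1696.662, x_P = 693.124

Technical coefficients a_ij = z_ij / X_j:
  a_CC = 0/625 = 0.00, a_OC = 281.25/625 = 0.45, a_PC = 0/625 = 0.00
  a_CO = 97.5/650 = 0.15, a_OO = 0/650 = 0.00, a_PO = 97.5/650 = 0.15
  a_CP = 180/450 = 0.40, a_OP = 90/450 = 0.20, a_PP = 90/450 = 0.20
I − A =
  [   1.00    -0.15    -0.40]
  [  -0.45     1.00    -0.20]
  [   0.00    -0.15     0.80]
Cofactors of I−A, C_ij = (−1)^(i+j)·(minor ij) (rows/columns in the sector order above):
  C_11 = (1.00)(0.80) − (-0.20)(-0.15) = 0.7700
  C_12 = −[(-0.45)(0.80) − (-0.20)(0.00)] = 0.3600
  C_13 = (-0.45)(-0.15) − (1.00)(0.00) = 0.0675
  C_21 = −[(-0.15)(0.80) − (-0.40)(-0.15)] = 0.1800
  C_22 = (1.00)(0.80) − (-0.40)(0.00) = 0.8000
  C_23 = −[(1.00)(-0.15) − (-0.15)(0.00)] = 0.1500
  C_31 = (-0.15)(-0.20) − (-0.40)(1.00) = 0.4300
  C_32 = −[(1.00)(-0.20) − (-0.40)(-0.45)] = 0.3800
  C_33 = (1.00)(1.00) − (-0.15)(-0.45) = 0.9325
det(I−A) = Σ_j (I−A)_1j·C_1j = (1.00)(0.7700) + (-0.15)(0.3600) + (-0.40)(0.0675) = 0.6890
adj(I−A) = Cᵀ =
  [ 0.7700   0.1800   0.4300]
  [ 0.3600   0.8000   0.3800]
  [ 0.0675   0.1500   0.9325]
(I − A)⁻¹ = adj(I−A) / det(I−A) ≈
  [   1.1176     0.2612     0.6241]
  [   0.5225     1.1611     0.5515]
  [   0.0980     0.2177     1.3534]
x = (I − A)⁻¹ d = adj(I−A)·d / det(I−A), with det(I−A) = 0.6890:
  x_C = (0.7700·875 + 0.1800·925 + 0.4300·300) / 0.6890 = 969.25 / 0.6890 ≈ 1406.749
  x_O = (0.3600·875 + 0.8000·925 + 0.3800·300) / 0.6890 = 1169.00 / 0.6890 ≈ 1696.662
  x_P = (0.0675·875 + 0.1500·925 + 0.9325·300) / 0.6890 = 477.5625 / 0.6890 ≈ 693.124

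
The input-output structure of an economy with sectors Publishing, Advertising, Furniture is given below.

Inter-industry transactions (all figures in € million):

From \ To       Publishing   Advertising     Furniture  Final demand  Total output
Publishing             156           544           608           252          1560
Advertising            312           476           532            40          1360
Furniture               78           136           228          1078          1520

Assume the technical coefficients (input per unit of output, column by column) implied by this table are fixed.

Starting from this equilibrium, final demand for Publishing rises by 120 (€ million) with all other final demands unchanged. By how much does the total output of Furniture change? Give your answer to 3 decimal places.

Δx_F = 17.039

Technical coefficients a_ij = z_ij / X_j:
  a_PP = 156/1560 = 0.10, a_AP = 312/1560 = 0.20, a_FP = 78/1560 = 0.05
  a_PA = 544/1360 = 0.40, a_AA = 476/1360 = 0.35, a_FA = 136/1360 = 0.10
  a_PF = 608/1520 = 0.40, a_AF = 532/1520 = 0.35, a_FF = 228/1520 = 0.15
I − A =
  [   0.90    -0.40    -0.40]
  [  -0.20     0.65    -0.35]
  [  -0.05    -0.10     0.85]
Cofactors of I−A, C_ij = (−1)^(i+j)·(minor ij) (rows/columns in the sector order above):
  C_11 = (0.65)(0.85) − (-0.35)(-0.10) = 0.5175
  C_12 = −[(-0.20)(0.85) − (-0.35)(-0.05)] = 0.1875
  C_13 = (-0.20)(-0.10) − (0.65)(-0.05) = 0.0525
  C_21 = −[(-0.40)(0.85) − (-0.40)(-0.10)] = 0.3800
  C_22 = (0.90)(0.85) − (-0.40)(-0.05) = 0.7450
  C_23 = −[(0.90)(-0.10) − (-0.40)(-0.05)] = 0.1100
  C_31 = (-0.40)(-0.35) − (-0.40)(0.65) = 0.4000
  C_32 = −[(0.90)(-0.35) − (-0.40)(-0.20)] = 0.3950
  C_33 = (0.90)(0.65) − (-0.40)(-0.20) = 0.5050
det(I−A) = Σ_j (I−A)_1j·C_1j = (0.90)(0.5175) + (-0.40)(0.1875) + (-0.40)(0.0525) = 0.36975
adj(I−A) = Cᵀ =
  [ 0.5175   0.3800   0.4000]
  [ 0.1875   0.7450   0.3950]
  [ 0.0525   0.1100   0.5050]
(I − A)⁻¹ = adj(I−A) / det(I−A) ≈
  [   1.3996     1.0277     1.0818]
  [   0.5071     2.0149     1.0683]
  [   0.1420     0.2975     1.3658]
Δx = (I − A)⁻¹ Δd with Δd having +120 in the Publishing component and 0 elsewhere.
So Δx_F = L_FP · (+120), where L_FP = adj(I−A)_FP / det(I−A) = 0.0525 / 0.36975.
Δx_F = 0.0525 × (+120) / 0.36975 = 6.30 / 0.36975 ≈ 17.039.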